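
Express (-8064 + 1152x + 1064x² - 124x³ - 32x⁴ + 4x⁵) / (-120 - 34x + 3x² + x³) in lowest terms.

(336 - 76x - 24x² + 4x³)/(5 + x)

Apply the Euclidean algorithm:
  4x⁵ - 32x⁴ - 124x³ + 1064x² + 1152x - 8064 = (4x² - 44x + 144)(x³ + 3x² - 34x - 120) + (-384x² + 768x + 9216)
  x³ + 3x² - 34x - 120 = (-(1/384)x - 5/384)(-384x² + 768x + 9216) + (0)
Last nonzero remainder: -384x² + 768x + 9216. Dividing through by -384 gives the monic gcd x² - 2x - 24.
Cancel x² - 2x - 24 from numerator and denominator to get the reduced form.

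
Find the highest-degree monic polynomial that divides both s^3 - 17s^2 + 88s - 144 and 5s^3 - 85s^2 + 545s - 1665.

s - 9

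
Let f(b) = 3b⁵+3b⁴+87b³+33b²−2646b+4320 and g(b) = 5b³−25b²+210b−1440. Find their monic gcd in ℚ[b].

Apply the Euclidean algorithm:
  3b⁵+3b⁴+87b³+33b²−2646b+4320 = ((3/5)b²+(18/5)b+51/5)(5b³−25b²+210b−1440) + (396b²+396b+19008)
  5b³−25b²+210b−1440 = ((5/396)b−5/66)(396b²+396b+19008) + (0)
Last nonzero remainder: 396b²+396b+19008. Dividing through by 396 gives the monic gcd b²+b+48.

b²+b+48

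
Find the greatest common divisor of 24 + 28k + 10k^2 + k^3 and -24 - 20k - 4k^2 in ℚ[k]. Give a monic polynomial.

Repeated division with remainder:
  k^3 + 10k^2 + 28k + 24 = (-(1/4)k - 5/4)(-4k^2 - 20k - 24) + (-3k - 6)
  -4k^2 - 20k - 24 = ((4/3)k + 4)(-3k - 6) + (0)
Last nonzero remainder: -3k - 6. Dividing through by -3 gives the monic gcd k + 2.

2 + k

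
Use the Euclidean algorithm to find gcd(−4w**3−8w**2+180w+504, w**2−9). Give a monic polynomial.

w+3

Apply the Euclidean algorithm:
  −4w**3−8w**2+180w+504 = (−4w−8)(w**2−9) + (144w+432)
  w**2−9 = ((1/144)w−1/48)(144w+432) + (0)
Last nonzero remainder: 144w+432. Dividing through by 144 gives the monic gcd w+3.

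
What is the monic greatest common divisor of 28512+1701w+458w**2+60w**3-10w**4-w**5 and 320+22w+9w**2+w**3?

Euclidean algorithm in ℚ[w]:
  -w**5-10w**4+60w**3+458w**2+1701w+28512 = (-w**2-w+91)(w**3+9w**2+22w+320) + (-19w**2+19w-608)
  w**3+9w**2+22w+320 = (-(1/19)w-10/19)(-19w**2+19w-608) + (0)
Last nonzero remainder: -19w**2+19w-608. Dividing through by -19 gives the monic gcd w**2-w+32.

32-w+w**2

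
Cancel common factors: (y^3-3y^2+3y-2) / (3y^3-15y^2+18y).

Repeated division with remainder:
  y^3-3y^2+3y-2 = (1/3)(3y^3-15y^2+18y) + (2y^2-3y-2)
  3y^3-15y^2+18y = ((3/2)y-21/4)(2y^2-3y-2) + ((21/4)y-21/2)
  2y^2-3y-2 = ((8/21)y+4/21)((21/4)y-21/2) + (0)
Last nonzero remainder: (21/4)y-21/2. Dividing through by 21/4 gives the monic gcd y-2.
Cancel y-2 from numerator and denominator to get the reduced form.

(y^2-y+1)/(3y^2-9y)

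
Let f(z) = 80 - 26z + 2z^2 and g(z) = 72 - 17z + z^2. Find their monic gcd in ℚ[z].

By polynomial division,
  2z^2 - 26z + 80 = (2)(z^2 - 17z + 72) + (8z - 64)
  z^2 - 17z + 72 = ((1/8)z - 9/8)(8z - 64) + (0)
Last nonzero remainder: 8z - 64. Dividing through by 8 gives the monic gcd z - 8.

-8 + z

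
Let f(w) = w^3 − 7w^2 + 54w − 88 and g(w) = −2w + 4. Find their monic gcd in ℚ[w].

w − 2

Repeated division with remainder:
  w^3 − 7w^2 + 54w − 88 = (−(1/2)w^2 + (5/2)w − 22)(−2w + 4) + (0)
Last nonzero remainder: −2w + 4. Dividing through by −2 gives the monic gcd w − 2.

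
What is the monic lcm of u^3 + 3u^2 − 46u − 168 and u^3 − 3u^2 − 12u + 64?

Apply the Euclidean algorithm:
  u^3 + 3u^2 − 46u − 168 = (u^3 − 3u^2 − 12u + 64) + (6u^2 − 34u − 232)
  u^3 − 3u^2 − 12u + 64 = ((1/6)u + 4/9)(6u^2 − 34u − 232) + ((376/9)u + 1504/9)
  6u^2 − 34u − 232 = ((27/188)u − 261/188)((376/9)u + 1504/9) + (0)
Last nonzero remainder: (376/9)u + 1504/9. Dividing through by 376/9 gives the monic gcd u + 4.
Then lcm(f, g) = f·g / gcd(f, g); expanding and making the result monic gives the answer.

u^5 − 4u^4 − 51u^3 + 202u^2 + 440u − 2688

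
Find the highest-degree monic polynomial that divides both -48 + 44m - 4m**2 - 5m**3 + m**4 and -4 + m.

Repeated division with remainder:
  m**4 - 5m**3 - 4m**2 + 44m - 48 = (m**3 - m**2 - 8m + 12)(m - 4) + (0)
The last nonzero remainder m - 4 is already monic.

-4 + m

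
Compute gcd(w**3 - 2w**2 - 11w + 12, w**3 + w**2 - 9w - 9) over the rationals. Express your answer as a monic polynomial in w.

w + 3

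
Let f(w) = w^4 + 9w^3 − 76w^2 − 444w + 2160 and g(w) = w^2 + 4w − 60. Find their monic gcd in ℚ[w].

Repeated division with remainder:
  w^4 + 9w^3 − 76w^2 − 444w + 2160 = (w^2 + 5w − 36)(w^2 + 4w − 60) + (0)
The last nonzero remainder w^2 + 4w − 60 is already monic.

w^2 + 4w − 60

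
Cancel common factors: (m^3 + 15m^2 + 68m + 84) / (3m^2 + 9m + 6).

By polynomial division,
  m^3 + 15m^2 + 68m + 84 = ((1/3)m + 4)(3m^2 + 9m + 6) + (30m + 60)
  3m^2 + 9m + 6 = ((1/10)m + 1/10)(30m + 60) + (0)
Last nonzero remainder: 30m + 60. Dividing through by 30 gives the monic gcd m + 2.
Cancel m + 2 from numerator and denominator to get the reduced form.

(m^2 + 13m + 42)/(3m + 3)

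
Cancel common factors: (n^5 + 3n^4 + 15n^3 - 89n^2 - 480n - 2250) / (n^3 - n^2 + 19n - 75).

Apply the Euclidean algorithm:
  n^5 + 3n^4 + 15n^3 - 89n^2 - 480n - 2250 = (n^2 + 4n)(n^3 - n^2 + 19n - 75) + (-90n^2 - 180n - 2250)
  n^3 - n^2 + 19n - 75 = (-(1/90)n + 1/30)(-90n^2 - 180n - 2250) + (0)
Last nonzero remainder: -90n^2 - 180n - 2250. Dividing through by -90 gives the monic gcd n^2 + 2n + 25.
Cancel n^2 + 2n + 25 from numerator and denominator to get the reduced form.

(n^3 + n^2 - 12n - 90)/(n - 3)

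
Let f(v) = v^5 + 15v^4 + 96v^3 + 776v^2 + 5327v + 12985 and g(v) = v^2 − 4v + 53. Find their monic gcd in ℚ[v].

v^2 − 4v + 53

By polynomial division,
  v^5 + 15v^4 + 96v^3 + 776v^2 + 5327v + 12985 = (v^3 + 19v^2 + 119v + 245)(v^2 − 4v + 53) + (0)
The last nonzero remainder v^2 − 4v + 53 is already monic.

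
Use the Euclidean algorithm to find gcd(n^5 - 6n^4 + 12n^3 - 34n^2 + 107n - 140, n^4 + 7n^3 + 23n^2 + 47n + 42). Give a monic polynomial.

n^2 + 2n + 7

By polynomial division,
  n^5 - 6n^4 + 12n^3 - 34n^2 + 107n - 140 = (n - 13)(n^4 + 7n^3 + 23n^2 + 47n + 42) + (80n^3 + 218n^2 + 676n + 406)
  n^4 + 7n^3 + 23n^2 + 47n + 42 = ((1/80)n + 171/3200)(80n^3 + 218n^2 + 676n + 406) + ((4641/1600)n^2 + (4641/800)n + 32487/1600)
  80n^3 + 218n^2 + 676n + 406 = ((128000/4641)n + 92800/4641)((4641/1600)n^2 + (4641/800)n + 32487/1600) + (0)
Last nonzero remainder: (4641/1600)n^2 + (4641/800)n + 32487/1600. Dividing through by 4641/1600 gives the monic gcd n^2 + 2n + 7.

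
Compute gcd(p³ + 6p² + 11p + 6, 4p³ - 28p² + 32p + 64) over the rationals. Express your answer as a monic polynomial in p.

Apply the Euclidean algorithm:
  p³ + 6p² + 11p + 6 = (1/4)(4p³ - 28p² + 32p + 64) + (13p² + 3p - 10)
  4p³ - 28p² + 32p + 64 = ((4/13)p - 376/169)(13p² + 3p - 10) + ((7056/169)p + 7056/169)
  13p² + 3p - 10 = ((2197/7056)p - 845/3528)((7056/169)p + 7056/169) + (0)
Last nonzero remainder: (7056/169)p + 7056/169. Dividing through by 7056/169 gives the monic gcd p + 1.

p + 1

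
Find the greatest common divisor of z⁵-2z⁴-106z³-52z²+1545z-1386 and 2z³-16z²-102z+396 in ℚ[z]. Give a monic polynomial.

z³-8z²-51z+198

Repeated division with remainder:
  z⁵-2z⁴-106z³-52z²+1545z-1386 = ((1/2)z²+3z-7/2)(2z³-16z²-102z+396) + (0)
Last nonzero remainder: 2z³-16z²-102z+396. Dividing through by 2 gives the monic gcd z³-8z²-51z+198.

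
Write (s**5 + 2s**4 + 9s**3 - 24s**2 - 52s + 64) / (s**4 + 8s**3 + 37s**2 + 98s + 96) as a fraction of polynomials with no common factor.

Repeated division with remainder:
  s**5 + 2s**4 + 9s**3 - 24s**2 - 52s + 64 = (s - 6)(s**4 + 8s**3 + 37s**2 + 98s + 96) + (20s**3 + 100s**2 + 440s + 640)
  s**4 + 8s**3 + 37s**2 + 98s + 96 = ((1/20)s + 3/20)(20s**3 + 100s**2 + 440s + 640) + (0)
Last nonzero remainder: 20s**3 + 100s**2 + 440s + 640. Dividing through by 20 gives the monic gcd s**3 + 5s**2 + 22s + 32.
Cancel s**3 + 5s**2 + 22s + 32 from numerator and denominator to get the reduced form.

(s**2 - 3s + 2)/(s + 3)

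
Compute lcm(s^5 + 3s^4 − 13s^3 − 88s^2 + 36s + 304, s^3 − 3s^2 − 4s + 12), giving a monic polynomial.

s^6 − 22s^4 − 49s^3 + 300s^2 + 196s − 912

By polynomial division,
  s^5 + 3s^4 − 13s^3 − 88s^2 + 36s + 304 = (s^2 + 6s + 9)(s^3 − 3s^2 − 4s + 12) + (−49s^2 + 196)
  s^3 − 3s^2 − 4s + 12 = (−(1/49)s + 3/49)(−49s^2 + 196) + (0)
Last nonzero remainder: −49s^2 + 196. Dividing through by −49 gives the monic gcd s^2 − 4.
Then lcm(f, g) = f·g / gcd(f, g); expanding and making the result monic gives the answer.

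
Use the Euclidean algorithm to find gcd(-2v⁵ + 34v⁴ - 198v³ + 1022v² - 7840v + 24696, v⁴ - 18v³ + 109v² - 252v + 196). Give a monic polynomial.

v² - 14v + 49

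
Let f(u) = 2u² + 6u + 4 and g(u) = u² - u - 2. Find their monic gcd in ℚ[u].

u + 1

Repeated division with remainder:
  2u² + 6u + 4 = (2)(u² - u - 2) + (8u + 8)
  u² - u - 2 = ((1/8)u - 1/4)(8u + 8) + (0)
Last nonzero remainder: 8u + 8. Dividing through by 8 gives the monic gcd u + 1.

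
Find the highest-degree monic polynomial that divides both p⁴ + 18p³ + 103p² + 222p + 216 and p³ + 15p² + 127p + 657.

p + 9

By polynomial division,
  p⁴ + 18p³ + 103p² + 222p + 216 = (p + 3)(p³ + 15p² + 127p + 657) + (-69p² - 816p - 1755)
  p³ + 15p² + 127p + 657 = (-(1/69)p - 73/1587)(-69p² - 816p - 1755) + ((33872/529)p + 304848/529)
  -69p² - 816p - 1755 = (-(36501/33872)p - 103155/33872)((33872/529)p + 304848/529) + (0)
Last nonzero remainder: (33872/529)p + 304848/529. Dividing through by 33872/529 gives the monic gcd p + 9.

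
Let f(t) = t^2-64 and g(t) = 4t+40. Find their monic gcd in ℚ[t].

1

Euclidean algorithm in ℚ[t]:
  t^2-64 = ((1/4)t-5/2)(4t+40) + (36)
  4t+40 = ((1/9)t+10/9)(36) + (0)
The last nonzero remainder is the constant 36, so the polynomials are coprime and gcd = 1.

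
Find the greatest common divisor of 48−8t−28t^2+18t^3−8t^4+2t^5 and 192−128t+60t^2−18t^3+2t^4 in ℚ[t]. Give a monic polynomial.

By polynomial division,
  2t^5−8t^4+18t^3−28t^2−8t+48 = (t+5)(2t^4−18t^3+60t^2−128t+192) + (48t^3−200t^2+440t−912)
  2t^4−18t^3+60t^2−128t+192 = ((1/24)t−29/144)(48t^3−200t^2+440t−912) + ((25/18)t^2−(25/18)t+25/3)
  48t^3−200t^2+440t−912 = ((864/25)t−2736/25)((25/18)t^2−(25/18)t+25/3) + (0)
Last nonzero remainder: (25/18)t^2−(25/18)t+25/3. Dividing through by 25/18 gives the monic gcd t^2−t+6.

6−t+t^2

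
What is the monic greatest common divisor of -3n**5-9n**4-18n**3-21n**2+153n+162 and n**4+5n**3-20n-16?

n**2-n-2

Apply the Euclidean algorithm:
  -3n**5-9n**4-18n**3-21n**2+153n+162 = (-3n+6)(n**4+5n**3-20n-16) + (-48n**3-81n**2+225n+258)
  n**4+5n**3-20n-16 = (-(1/48)n-53/768)(-48n**3-81n**2+225n+258) + (-(231/256)n**2+(231/256)n+231/128)
  -48n**3-81n**2+225n+258 = ((4096/77)n+11008/77)(-(231/256)n**2+(231/256)n+231/128) + (0)
Last nonzero remainder: -(231/256)n**2+(231/256)n+231/128. Dividing through by -231/256 gives the monic gcd n**2-n-2.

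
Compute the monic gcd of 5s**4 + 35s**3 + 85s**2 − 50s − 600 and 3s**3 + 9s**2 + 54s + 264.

Repeated division with remainder:
  5s**4 + 35s**3 + 85s**2 − 50s − 600 = ((5/3)s + 20/3)(3s**3 + 9s**2 + 54s + 264) + (−65s**2 − 850s − 2360)
  3s**3 + 9s**2 + 54s + 264 = (−(3/65)s + 393/845)(−65s**2 − 850s − 2360) + ((57528/169)s + 230112/169)
  −65s**2 − 850s − 2360 = (−(10985/57528)s − 49855/28764)((57528/169)s + 230112/169) + (0)
Last nonzero remainder: (57528/169)s + 230112/169. Dividing through by 57528/169 gives the monic gcd s + 4.

s + 4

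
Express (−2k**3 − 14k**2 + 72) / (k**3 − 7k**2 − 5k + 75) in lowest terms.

(−2k**2 − 8k + 24)/(k**2 − 10k + 25)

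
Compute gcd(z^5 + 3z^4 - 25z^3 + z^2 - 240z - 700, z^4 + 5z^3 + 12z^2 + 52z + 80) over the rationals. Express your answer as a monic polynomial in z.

z^3 + z^2 + 8z + 20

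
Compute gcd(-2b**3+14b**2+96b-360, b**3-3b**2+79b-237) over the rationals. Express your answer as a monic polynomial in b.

b-3

Apply the Euclidean algorithm:
  -2b**3+14b**2+96b-360 = (-2)(b**3-3b**2+79b-237) + (8b**2+254b-834)
  b**3-3b**2+79b-237 = ((1/8)b-139/32)(8b**2+254b-834) + ((20585/16)b-61755/16)
  8b**2+254b-834 = ((128/20585)b+4448/20585)((20585/16)b-61755/16) + (0)
Last nonzero remainder: (20585/16)b-61755/16. Dividing through by 20585/16 gives the monic gcd b-3.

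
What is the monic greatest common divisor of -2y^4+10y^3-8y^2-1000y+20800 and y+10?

y+10

Apply the Euclidean algorithm:
  -2y^4+10y^3-8y^2-1000y+20800 = (-2y^3+30y^2-308y+2080)(y+10) + (0)
The last nonzero remainder y+10 is already monic.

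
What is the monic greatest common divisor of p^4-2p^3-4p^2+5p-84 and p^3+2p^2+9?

Apply the Euclidean algorithm:
  p^4-2p^3-4p^2+5p-84 = (p-4)(p^3+2p^2+9) + (4p^2-4p-48)
  p^3+2p^2+9 = ((1/4)p+3/4)(4p^2-4p-48) + (15p+45)
  4p^2-4p-48 = ((4/15)p-16/15)(15p+45) + (0)
Last nonzero remainder: 15p+45. Dividing through by 15 gives the monic gcd p+3.

p+3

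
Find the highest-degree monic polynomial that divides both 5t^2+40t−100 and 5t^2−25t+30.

t−2

Repeated division with remainder:
  5t^2+40t−100 = (5t^2−25t+30) + (65t−130)
  5t^2−25t+30 = ((1/13)t−3/13)(65t−130) + (0)
Last nonzero remainder: 65t−130. Dividing through by 65 gives the monic gcd t−2.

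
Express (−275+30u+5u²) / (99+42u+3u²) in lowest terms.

(−25+5u)/(9+3u)

Euclidean algorithm in ℚ[u]:
  5u²+30u−275 = (5/3)(3u²+42u+99) + (−40u−440)
  3u²+42u+99 = (−(3/40)u−9/40)(−40u−440) + (0)
Last nonzero remainder: −40u−440. Dividing through by −40 gives the monic gcd u+11.
Cancel u+11 from numerator and denominator to get the reduced form.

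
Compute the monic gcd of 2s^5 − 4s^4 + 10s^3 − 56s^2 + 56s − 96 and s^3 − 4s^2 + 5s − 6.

s^3 − 4s^2 + 5s − 6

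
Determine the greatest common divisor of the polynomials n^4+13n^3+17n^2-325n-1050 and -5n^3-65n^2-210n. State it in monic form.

Euclidean algorithm in ℚ[n]:
  n^4+13n^3+17n^2-325n-1050 = (-(1/5)n)(-5n^3-65n^2-210n) + (-25n^2-325n-1050)
  -5n^3-65n^2-210n = ((1/5)n)(-25n^2-325n-1050) + (0)
Last nonzero remainder: -25n^2-325n-1050. Dividing through by -25 gives the monic gcd n^2+13n+42.

n^2+13n+42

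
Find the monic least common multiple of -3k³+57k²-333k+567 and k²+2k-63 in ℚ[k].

k⁴-10k³-60k²+810k-1701

Repeated division with remainder:
  -3k³+57k²-333k+567 = (-3k+63)(k²+2k-63) + (-648k+4536)
  k²+2k-63 = (-(1/648)k-1/72)(-648k+4536) + (0)
Last nonzero remainder: -648k+4536. Dividing through by -648 gives the monic gcd k-7.
Then lcm(f, g) = f·g / gcd(f, g); expanding and making the result monic gives the answer.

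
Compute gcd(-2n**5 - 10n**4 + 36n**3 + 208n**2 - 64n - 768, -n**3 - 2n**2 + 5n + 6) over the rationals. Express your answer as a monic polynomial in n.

Apply the Euclidean algorithm:
  -2n**5 - 10n**4 + 36n**3 + 208n**2 - 64n - 768 = (2n**2 + 6n - 38)(-n**3 - 2n**2 + 5n + 6) + (90n**2 + 90n - 540)
  -n**3 - 2n**2 + 5n + 6 = (-(1/90)n - 1/90)(90n**2 + 90n - 540) + (0)
Last nonzero remainder: 90n**2 + 90n - 540. Dividing through by 90 gives the monic gcd n**2 + n - 6.

n**2 + n - 6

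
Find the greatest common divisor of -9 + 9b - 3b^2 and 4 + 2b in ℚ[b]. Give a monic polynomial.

By polynomial division,
  -3b^2 + 9b - 9 = (-(3/2)b + 15/2)(2b + 4) + (-39)
  2b + 4 = (-(2/39)b - 4/39)(-39) + (0)
The last nonzero remainder is the constant -39, so the polynomials are coprime and gcd = 1.

1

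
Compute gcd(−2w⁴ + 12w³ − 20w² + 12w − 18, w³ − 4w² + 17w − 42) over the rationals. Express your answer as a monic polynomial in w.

w − 3

Euclidean algorithm in ℚ[w]:
  −2w⁴ + 12w³ − 20w² + 12w − 18 = (−2w + 4)(w³ − 4w² + 17w − 42) + (30w² − 140w + 150)
  w³ − 4w² + 17w − 42 = ((1/30)w + 1/45)(30w² − 140w + 150) + ((136/9)w − 136/3)
  30w² − 140w + 150 = ((135/68)w − 225/68)((136/9)w − 136/3) + (0)
Last nonzero remainder: (136/9)w − 136/3. Dividing through by 136/9 gives the monic gcd w − 3.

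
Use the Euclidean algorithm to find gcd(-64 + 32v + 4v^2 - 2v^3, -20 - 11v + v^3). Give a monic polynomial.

Repeated division with remainder:
  -2v^3 + 4v^2 + 32v - 64 = (-2)(v^3 - 11v - 20) + (4v^2 + 10v - 104)
  v^3 - 11v - 20 = ((1/4)v - 5/8)(4v^2 + 10v - 104) + ((85/4)v - 85)
  4v^2 + 10v - 104 = ((16/85)v + 104/85)((85/4)v - 85) + (0)
Last nonzero remainder: (85/4)v - 85. Dividing through by 85/4 gives the monic gcd v - 4.

-4 + v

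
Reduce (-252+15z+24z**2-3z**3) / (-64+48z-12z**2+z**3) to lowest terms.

(63+12z-3z**2)/(16-8z+z**2)

By polynomial division,
  -3z**3+24z**2+15z-252 = (-3)(z**3-12z**2+48z-64) + (-12z**2+159z-444)
  z**3-12z**2+48z-64 = (-(1/12)z-5/48)(-12z**2+159z-444) + ((441/16)z-441/4)
  -12z**2+159z-444 = (-(64/147)z+592/147)((441/16)z-441/4) + (0)
Last nonzero remainder: (441/16)z-441/4. Dividing through by 441/16 gives the monic gcd z-4.
Cancel z-4 from numerator and denominator to get the reduced form.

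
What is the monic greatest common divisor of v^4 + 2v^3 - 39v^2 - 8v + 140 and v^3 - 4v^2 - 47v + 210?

Euclidean algorithm in ℚ[v]:
  v^4 + 2v^3 - 39v^2 - 8v + 140 = (v + 6)(v^3 - 4v^2 - 47v + 210) + (32v^2 + 64v - 1120)
  v^3 - 4v^2 - 47v + 210 = ((1/32)v - 3/16)(32v^2 + 64v - 1120) + (0)
Last nonzero remainder: 32v^2 + 64v - 1120. Dividing through by 32 gives the monic gcd v^2 + 2v - 35.

v^2 + 2v - 35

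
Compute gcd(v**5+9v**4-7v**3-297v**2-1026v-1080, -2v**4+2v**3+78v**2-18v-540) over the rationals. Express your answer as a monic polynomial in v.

v**3+2v**2-33v-90

Euclidean algorithm in ℚ[v]:
  v**5+9v**4-7v**3-297v**2-1026v-1080 = (-(1/2)v-5)(-2v**4+2v**3+78v**2-18v-540) + (42v**3+84v**2-1386v-3780)
  -2v**4+2v**3+78v**2-18v-540 = (-(1/21)v+1/7)(42v**3+84v**2-1386v-3780) + (0)
Last nonzero remainder: 42v**3+84v**2-1386v-3780. Dividing through by 42 gives the monic gcd v**3+2v**2-33v-90.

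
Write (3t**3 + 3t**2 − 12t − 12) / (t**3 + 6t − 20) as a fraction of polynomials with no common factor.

(3t**2 + 9t + 6)/(t**2 + 2t + 10)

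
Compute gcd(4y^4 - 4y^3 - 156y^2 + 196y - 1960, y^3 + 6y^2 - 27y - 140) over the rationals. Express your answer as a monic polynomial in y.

y + 7

Repeated division with remainder:
  4y^4 - 4y^3 - 156y^2 + 196y - 1960 = (4y - 28)(y^3 + 6y^2 - 27y - 140) + (120y^2 - 5880)
  y^3 + 6y^2 - 27y - 140 = ((1/120)y + 1/20)(120y^2 - 5880) + (22y + 154)
  120y^2 - 5880 = ((60/11)y - 420/11)(22y + 154) + (0)
Last nonzero remainder: 22y + 154. Dividing through by 22 gives the monic gcd y + 7.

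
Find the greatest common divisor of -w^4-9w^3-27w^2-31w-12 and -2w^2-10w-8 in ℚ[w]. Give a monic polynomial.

Apply the Euclidean algorithm:
  -w^4-9w^3-27w^2-31w-12 = ((1/2)w^2+2w+3/2)(-2w^2-10w-8) + (0)
Last nonzero remainder: -2w^2-10w-8. Dividing through by -2 gives the monic gcd w^2+5w+4.

w^2+5w+4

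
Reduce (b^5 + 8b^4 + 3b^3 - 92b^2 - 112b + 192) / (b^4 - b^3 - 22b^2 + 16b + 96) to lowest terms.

By polynomial division,
  b^5 + 8b^4 + 3b^3 - 92b^2 - 112b + 192 = (b + 9)(b^4 - b^3 - 22b^2 + 16b + 96) + (34b^3 + 90b^2 - 352b - 672)
  b^4 - b^3 - 22b^2 + 16b + 96 = ((1/34)b - 31/289)(34b^3 + 90b^2 - 352b - 672) + (-(576/289)b^2 - (576/289)b + 6912/289)
  34b^3 + 90b^2 - 352b - 672 = (-(4913/288)b - 2023/72)(-(576/289)b^2 - (576/289)b + 6912/289) + (0)
Last nonzero remainder: -(576/289)b^2 - (576/289)b + 6912/289. Dividing through by -576/289 gives the monic gcd b^2 + b - 12.
Cancel b^2 + b - 12 from numerator and denominator to get the reduced form.

(b^3 + 7b^2 + 8b - 16)/(b^2 - 2b - 8)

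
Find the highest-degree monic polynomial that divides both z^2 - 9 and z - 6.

Apply the Euclidean algorithm:
  z^2 - 9 = (z + 6)(z - 6) + (27)
  z - 6 = ((1/27)z - 2/9)(27) + (0)
The last nonzero remainder is the constant 27, so the polynomials are coprime and gcd = 1.

1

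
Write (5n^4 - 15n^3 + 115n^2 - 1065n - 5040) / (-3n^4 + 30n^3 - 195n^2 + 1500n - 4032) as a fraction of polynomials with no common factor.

(-5n - 15)/(3n - 12)

Apply the Euclidean algorithm:
  5n^4 - 15n^3 + 115n^2 - 1065n - 5040 = (-5/3)(-3n^4 + 30n^3 - 195n^2 + 1500n - 4032) + (35n^3 - 210n^2 + 1435n - 11760)
  -3n^4 + 30n^3 - 195n^2 + 1500n - 4032 = (-(3/35)n + 12/35)(35n^3 - 210n^2 + 1435n - 11760) + (0)
Last nonzero remainder: 35n^3 - 210n^2 + 1435n - 11760. Dividing through by 35 gives the monic gcd n^3 - 6n^2 + 41n - 336.
Cancel n^3 - 6n^2 + 41n - 336 from numerator and denominator to get the reduced form.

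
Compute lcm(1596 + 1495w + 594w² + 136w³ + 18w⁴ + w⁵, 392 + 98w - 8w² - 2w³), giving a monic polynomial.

-11172 - 8869w - 2663w² - 358w³ + 10w⁴ + 11w⁵ + w⁶

By polynomial division,
  w⁵ + 18w⁴ + 136w³ + 594w² + 1495w + 1596 = (-(1/2)w² - 7w - 129/2)(-2w³ - 8w² + 98w + 392) + (960w² + 10560w + 26880)
  -2w³ - 8w² + 98w + 392 = (-(1/480)w + 7/480)(960w² + 10560w + 26880) + (0)
Last nonzero remainder: 960w² + 10560w + 26880. Dividing through by 960 gives the monic gcd w² + 11w + 28.
Then lcm(f, g) = f·g / gcd(f, g); expanding and making the result monic gives the answer.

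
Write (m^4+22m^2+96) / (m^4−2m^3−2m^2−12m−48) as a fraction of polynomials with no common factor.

(m^2+16)/(m^2−2m−8)

Euclidean algorithm in ℚ[m]:
  m^4+22m^2+96 = (m^4−2m^3−2m^2−12m−48) + (2m^3+24m^2+12m+144)
  m^4−2m^3−2m^2−12m−48 = ((1/2)m−7)(2m^3+24m^2+12m+144) + (160m^2+960)
  2m^3+24m^2+12m+144 = ((1/80)m+3/20)(160m^2+960) + (0)
Last nonzero remainder: 160m^2+960. Dividing through by 160 gives the monic gcd m^2+6.
Cancel m^2+6 from numerator and denominator to get the reduced form.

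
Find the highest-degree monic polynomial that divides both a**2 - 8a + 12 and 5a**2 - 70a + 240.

Apply the Euclidean algorithm:
  a**2 - 8a + 12 = (1/5)(5a**2 - 70a + 240) + (6a - 36)
  5a**2 - 70a + 240 = ((5/6)a - 20/3)(6a - 36) + (0)
Last nonzero remainder: 6a - 36. Dividing through by 6 gives the monic gcd a - 6.

a - 6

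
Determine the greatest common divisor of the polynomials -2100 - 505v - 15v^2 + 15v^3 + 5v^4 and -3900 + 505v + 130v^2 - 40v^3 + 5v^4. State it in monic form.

Repeated division with remainder:
  5v^4 + 15v^3 - 15v^2 - 505v - 2100 = (5v^4 - 40v^3 + 130v^2 + 505v - 3900) + (55v^3 - 145v^2 - 1010v + 1800)
  5v^4 - 40v^3 + 130v^2 + 505v - 3900 = ((1/11)v - 59/121)(55v^3 - 145v^2 - 1010v + 1800) + ((18285/121)v^2 - (18285/121)v - 365700/121)
  55v^3 - 145v^2 - 1010v + 1800 = ((1331/3657)v - 726/1219)((18285/121)v^2 - (18285/121)v - 365700/121) + (0)
Last nonzero remainder: (18285/121)v^2 - (18285/121)v - 365700/121. Dividing through by 18285/121 gives the monic gcd v^2 - v - 20.

-20 - v + v^2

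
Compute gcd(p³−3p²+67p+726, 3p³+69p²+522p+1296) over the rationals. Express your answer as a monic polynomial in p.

p+6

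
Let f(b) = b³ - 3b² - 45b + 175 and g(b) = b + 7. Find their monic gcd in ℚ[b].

b + 7

By polynomial division,
  b³ - 3b² - 45b + 175 = (b² - 10b + 25)(b + 7) + (0)
The last nonzero remainder b + 7 is already monic.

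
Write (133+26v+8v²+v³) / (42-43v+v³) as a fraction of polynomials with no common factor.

(19+v+v²)/(6-7v+v²)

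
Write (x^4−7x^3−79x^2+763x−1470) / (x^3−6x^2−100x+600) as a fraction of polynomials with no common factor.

Apply the Euclidean algorithm:
  x^4−7x^3−79x^2+763x−1470 = (x−1)(x^3−6x^2−100x+600) + (15x^2+63x−870)
  x^3−6x^2−100x+600 = ((1/15)x−17/25)(15x^2+63x−870) + ((21/25)x+42/5)
  15x^2+63x−870 = ((125/7)x−725/7)((21/25)x+42/5) + (0)
Last nonzero remainder: (21/25)x+42/5. Dividing through by 21/25 gives the monic gcd x+10.
Cancel x+10 from numerator and denominator to get the reduced form.

(x^3−17x^2+91x−147)/(x^2−16x+60)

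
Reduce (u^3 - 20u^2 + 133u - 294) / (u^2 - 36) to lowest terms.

Apply the Euclidean algorithm:
  u^3 - 20u^2 + 133u - 294 = (u - 20)(u^2 - 36) + (169u - 1014)
  u^2 - 36 = ((1/169)u + 6/169)(169u - 1014) + (0)
Last nonzero remainder: 169u - 1014. Dividing through by 169 gives the monic gcd u - 6.
Cancel u - 6 from numerator and denominator to get the reduced form.

(u^2 - 14u + 49)/(u + 6)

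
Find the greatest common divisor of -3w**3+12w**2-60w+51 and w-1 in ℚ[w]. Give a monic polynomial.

By polynomial division,
  -3w**3+12w**2-60w+51 = (-3w**2+9w-51)(w-1) + (0)
The last nonzero remainder w-1 is already monic.

w-1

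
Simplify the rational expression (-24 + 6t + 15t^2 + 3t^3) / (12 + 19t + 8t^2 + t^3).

Repeated division with remainder:
  3t^3 + 15t^2 + 6t - 24 = (3)(t^3 + 8t^2 + 19t + 12) + (-9t^2 - 51t - 60)
  t^3 + 8t^2 + 19t + 12 = (-(1/9)t - 7/27)(-9t^2 - 51t - 60) + (-(8/9)t - 32/9)
  -9t^2 - 51t - 60 = ((81/8)t + 135/8)(-(8/9)t - 32/9) + (0)
Last nonzero remainder: -(8/9)t - 32/9. Dividing through by -8/9 gives the monic gcd t + 4.
Cancel t + 4 from numerator and denominator to get the reduced form.

(-6 + 3t + 3t^2)/(3 + 4t + t^2)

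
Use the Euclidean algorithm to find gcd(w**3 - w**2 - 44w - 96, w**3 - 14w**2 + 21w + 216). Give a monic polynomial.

w**2 - 5w - 24

Apply the Euclidean algorithm:
  w**3 - w**2 - 44w - 96 = (w**3 - 14w**2 + 21w + 216) + (13w**2 - 65w - 312)
  w**3 - 14w**2 + 21w + 216 = ((1/13)w - 9/13)(13w**2 - 65w - 312) + (0)
Last nonzero remainder: 13w**2 - 65w - 312. Dividing through by 13 gives the monic gcd w**2 - 5w - 24.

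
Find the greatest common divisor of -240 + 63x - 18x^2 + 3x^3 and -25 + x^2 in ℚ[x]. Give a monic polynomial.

-5 + x

Euclidean algorithm in ℚ[x]:
  3x^3 - 18x^2 + 63x - 240 = (3x - 18)(x^2 - 25) + (138x - 690)
  x^2 - 25 = ((1/138)x + 5/138)(138x - 690) + (0)
Last nonzero remainder: 138x - 690. Dividing through by 138 gives the monic gcd x - 5.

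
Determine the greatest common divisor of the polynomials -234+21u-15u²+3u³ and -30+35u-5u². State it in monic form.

-6+u

Apply the Euclidean algorithm:
  3u³-15u²+21u-234 = (-(3/5)u-6/5)(-5u²+35u-30) + (45u-270)
  -5u²+35u-30 = (-(1/9)u+1/9)(45u-270) + (0)
Last nonzero remainder: 45u-270. Dividing through by 45 gives the monic gcd u-6.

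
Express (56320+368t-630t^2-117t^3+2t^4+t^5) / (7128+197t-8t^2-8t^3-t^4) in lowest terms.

By polynomial division,
  t^5+2t^4-117t^3-630t^2+368t+56320 = (-t+6)(-t^4-8t^3-8t^2+197t+7128) + (-77t^3-385t^2+6314t+13552)
  -t^4-8t^3-8t^2+197t+7128 = ((1/77)t+3/77)(-77t^3-385t^2+6314t+13552) + (-75t^2-225t+6600)
  -77t^3-385t^2+6314t+13552 = ((77/75)t+154/75)(-75t^2-225t+6600) + (0)
Last nonzero remainder: -75t^2-225t+6600. Dividing through by -75 gives the monic gcd t^2+3t-88.
Cancel t^2+3t-88 from numerator and denominator to get the reduced form.

(640+26t+t^2-t^3)/(81+5t+t^2)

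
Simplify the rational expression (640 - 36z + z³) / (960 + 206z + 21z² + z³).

(64 - 10z + z²)/(96 + 11z + z²)

Euclidean algorithm in ℚ[z]:
  z³ - 36z + 640 = (z³ + 21z² + 206z + 960) + (-21z² - 242z - 320)
  z³ + 21z² + 206z + 960 = (-(1/21)z - 199/441)(-21z² - 242z - 320) + ((35968/441)z + 359680/441)
  -21z² - 242z - 320 = (-(9261/35968)z - 441/1124)((35968/441)z + 359680/441) + (0)
Last nonzero remainder: (35968/441)z + 359680/441. Dividing through by 35968/441 gives the monic gcd z + 10.
Cancel z + 10 from numerator and denominator to get the reduced form.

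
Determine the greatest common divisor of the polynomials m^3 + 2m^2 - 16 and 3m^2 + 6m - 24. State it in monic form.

Euclidean algorithm in ℚ[m]:
  m^3 + 2m^2 - 16 = ((1/3)m)(3m^2 + 6m - 24) + (8m - 16)
  3m^2 + 6m - 24 = ((3/8)m + 3/2)(8m - 16) + (0)
Last nonzero remainder: 8m - 16. Dividing through by 8 gives the monic gcd m - 2.

m - 2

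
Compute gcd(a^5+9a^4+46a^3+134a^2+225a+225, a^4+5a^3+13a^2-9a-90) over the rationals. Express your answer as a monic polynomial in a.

Apply the Euclidean algorithm:
  a^5+9a^4+46a^3+134a^2+225a+225 = (a+4)(a^4+5a^3+13a^2-9a-90) + (13a^3+91a^2+351a+585)
  a^4+5a^3+13a^2-9a-90 = ((1/13)a-2/13)(13a^3+91a^2+351a+585) + (0)
Last nonzero remainder: 13a^3+91a^2+351a+585. Dividing through by 13 gives the monic gcd a^3+7a^2+27a+45.

a^3+7a^2+27a+45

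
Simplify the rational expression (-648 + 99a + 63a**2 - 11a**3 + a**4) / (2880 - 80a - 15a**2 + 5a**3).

By polynomial division,
  a**4 - 11a**3 + 63a**2 + 99a - 648 = ((1/5)a - 8/5)(5a**3 - 15a**2 - 80a + 2880) + (55a**2 - 605a + 3960)
  5a**3 - 15a**2 - 80a + 2880 = ((1/11)a + 8/11)(55a**2 - 605a + 3960) + (0)
Last nonzero remainder: 55a**2 - 605a + 3960. Dividing through by 55 gives the monic gcd a**2 - 11a + 72.
Cancel a**2 - 11a + 72 from numerator and denominator to get the reduced form.

(-9 + a**2)/(40 + 5a)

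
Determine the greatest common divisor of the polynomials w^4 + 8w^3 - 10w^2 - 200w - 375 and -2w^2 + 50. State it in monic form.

Apply the Euclidean algorithm:
  w^4 + 8w^3 - 10w^2 - 200w - 375 = (-(1/2)w^2 - 4w - 15/2)(-2w^2 + 50) + (0)
Last nonzero remainder: -2w^2 + 50. Dividing through by -2 gives the monic gcd w^2 - 25.

w^2 - 25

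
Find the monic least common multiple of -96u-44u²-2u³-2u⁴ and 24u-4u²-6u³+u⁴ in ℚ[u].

576u-120u²-116u³+26u⁴-7u⁵+u⁶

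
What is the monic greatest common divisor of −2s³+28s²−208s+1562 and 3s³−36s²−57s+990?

s−11

Euclidean algorithm in ℚ[s]:
  −2s³+28s²−208s+1562 = (−2/3)(3s³−36s²−57s+990) + (4s²−246s+2222)
  3s³−36s²−57s+990 = ((3/4)s+297/8)(4s²−246s+2222) + ((29637/4)s−326007/4)
  4s²−246s+2222 = ((16/29637)s−808/29637)((29637/4)s−326007/4) + (0)
Last nonzero remainder: (29637/4)s−326007/4. Dividing through by 29637/4 gives the monic gcd s−11.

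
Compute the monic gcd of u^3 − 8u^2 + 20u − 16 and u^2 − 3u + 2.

Repeated division with remainder:
  u^3 − 8u^2 + 20u − 16 = (u − 5)(u^2 − 3u + 2) + (3u − 6)
  u^2 − 3u + 2 = ((1/3)u − 1/3)(3u − 6) + (0)
Last nonzero remainder: 3u − 6. Dividing through by 3 gives the monic gcd u − 2.

u − 2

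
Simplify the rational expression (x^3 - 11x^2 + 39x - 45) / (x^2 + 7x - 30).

(x^2 - 8x + 15)/(x + 10)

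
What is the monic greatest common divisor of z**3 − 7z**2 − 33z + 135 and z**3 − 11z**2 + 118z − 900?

Repeated division with remainder:
  z**3 − 7z**2 − 33z + 135 = (z**3 − 11z**2 + 118z − 900) + (4z**2 − 151z + 1035)
  z**3 − 11z**2 + 118z − 900 = ((1/4)z + 107/16)(4z**2 − 151z + 1035) + ((13905/16)z − 125145/16)
  4z**2 − 151z + 1035 = ((64/13905)z − 368/2781)((13905/16)z − 125145/16) + (0)
Last nonzero remainder: (13905/16)z − 125145/16. Dividing through by 13905/16 gives the monic gcd z − 9.

z − 9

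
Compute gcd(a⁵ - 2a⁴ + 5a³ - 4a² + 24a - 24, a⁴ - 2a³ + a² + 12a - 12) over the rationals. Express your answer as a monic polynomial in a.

a³ - 4a² + 9a - 6

Apply the Euclidean algorithm:
  a⁵ - 2a⁴ + 5a³ - 4a² + 24a - 24 = (a)(a⁴ - 2a³ + a² + 12a - 12) + (4a³ - 16a² + 36a - 24)
  a⁴ - 2a³ + a² + 12a - 12 = ((1/4)a + 1/2)(4a³ - 16a² + 36a - 24) + (0)
Last nonzero remainder: 4a³ - 16a² + 36a - 24. Dividing through by 4 gives the monic gcd a³ - 4a² + 9a - 6.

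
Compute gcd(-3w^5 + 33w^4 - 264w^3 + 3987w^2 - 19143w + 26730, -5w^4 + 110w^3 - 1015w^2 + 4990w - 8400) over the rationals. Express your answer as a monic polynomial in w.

w^2 - 13w + 30

Apply the Euclidean algorithm:
  -3w^5 + 33w^4 - 264w^3 + 3987w^2 - 19143w + 26730 = ((3/5)w + 33/5)(-5w^4 + 110w^3 - 1015w^2 + 4990w - 8400) + (-381w^3 + 7692w^2 - 47037w + 82170)
  -5w^4 + 110w^3 - 1015w^2 + 4990w - 8400 = ((5/381)w - 1150/48387)(-381w^3 + 7692w^2 - 47037w + 82170) + (-(3466170/16129)w^2 + (45060210/16129)w - 103985100/16129)
  -381w^3 + 7692w^2 - 47037w + 82170 = ((2048383/1155390)w - 14725777/1155390)(-(3466170/16129)w^2 + (45060210/16129)w - 103985100/16129) + (0)
Last nonzero remainder: -(3466170/16129)w^2 + (45060210/16129)w - 103985100/16129. Dividing through by -3466170/16129 gives the monic gcd w^2 - 13w + 30.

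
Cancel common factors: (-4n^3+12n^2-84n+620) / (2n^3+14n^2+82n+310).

By polynomial division,
  -4n^3+12n^2-84n+620 = (-2)(2n^3+14n^2+82n+310) + (40n^2+80n+1240)
  2n^3+14n^2+82n+310 = ((1/20)n+1/4)(40n^2+80n+1240) + (0)
Last nonzero remainder: 40n^2+80n+1240. Dividing through by 40 gives the monic gcd n^2+2n+31.
Cancel n^2+2n+31 from numerator and denominator to get the reduced form.

(-2n+10)/(n+5)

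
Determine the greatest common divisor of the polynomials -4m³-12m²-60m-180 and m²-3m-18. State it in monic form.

m+3

Euclidean algorithm in ℚ[m]:
  -4m³-12m²-60m-180 = (-4m-24)(m²-3m-18) + (-204m-612)
  m²-3m-18 = (-(1/204)m+1/34)(-204m-612) + (0)
Last nonzero remainder: -204m-612. Dividing through by -204 gives the monic gcd m+3.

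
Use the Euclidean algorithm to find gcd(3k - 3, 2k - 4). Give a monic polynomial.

1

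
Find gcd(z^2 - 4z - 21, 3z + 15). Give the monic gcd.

1

Euclidean algorithm in ℚ[z]:
  z^2 - 4z - 21 = ((1/3)z - 3)(3z + 15) + (24)
  3z + 15 = ((1/8)z + 5/8)(24) + (0)
The last nonzero remainder is the constant 24, so the polynomials are coprime and gcd = 1.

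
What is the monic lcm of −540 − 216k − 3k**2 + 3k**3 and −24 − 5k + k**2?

1440 + 396k − 64k**2 − 9k**3 + k**4

Apply the Euclidean algorithm:
  3k**3 − 3k**2 − 216k − 540 = (3k + 12)(k**2 − 5k − 24) + (−84k − 252)
  k**2 − 5k − 24 = (−(1/84)k + 2/21)(−84k − 252) + (0)
Last nonzero remainder: −84k − 252. Dividing through by −84 gives the monic gcd k + 3.
Then lcm(f, g) = f·g / gcd(f, g); expanding and making the result monic gives the answer.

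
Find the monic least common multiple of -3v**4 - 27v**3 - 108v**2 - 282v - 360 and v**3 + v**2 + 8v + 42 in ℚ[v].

By polynomial division,
  -3v**4 - 27v**3 - 108v**2 - 282v - 360 = (-3v - 24)(v**3 + v**2 + 8v + 42) + (-60v**2 + 36v + 648)
  v**3 + v**2 + 8v + 42 = (-(1/60)v - 2/75)(-60v**2 + 36v + 648) + ((494/25)v + 1482/25)
  -60v**2 + 36v + 648 = (-(750/247)v + 2700/247)((494/25)v + 1482/25) + (0)
Last nonzero remainder: (494/25)v + 1482/25. Dividing through by 494/25 gives the monic gcd v + 3.
Then lcm(f, g) = f·g / gcd(f, g); expanding and making the result monic gives the answer.

v**6 + 7v**5 + 32v**4 + 148v**3 + 436v**2 + 1076v + 1680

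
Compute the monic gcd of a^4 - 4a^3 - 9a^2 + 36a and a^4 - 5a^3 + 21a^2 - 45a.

Apply the Euclidean algorithm:
  a^4 - 4a^3 - 9a^2 + 36a = (a^4 - 5a^3 + 21a^2 - 45a) + (a^3 - 30a^2 + 81a)
  a^4 - 5a^3 + 21a^2 - 45a = (a + 25)(a^3 - 30a^2 + 81a) + (690a^2 - 2070a)
  a^3 - 30a^2 + 81a = ((1/690)a - 9/230)(690a^2 - 2070a) + (0)
Last nonzero remainder: 690a^2 - 2070a. Dividing through by 690 gives the monic gcd a^2 - 3a.

a^2 - 3a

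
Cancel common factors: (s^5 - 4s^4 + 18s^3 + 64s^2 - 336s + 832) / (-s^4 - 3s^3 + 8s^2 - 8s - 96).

By polynomial division,
  s^5 - 4s^4 + 18s^3 + 64s^2 - 336s + 832 = (-s + 7)(-s^4 - 3s^3 + 8s^2 - 8s - 96) + (47s^3 - 376s + 1504)
  -s^4 - 3s^3 + 8s^2 - 8s - 96 = (-(1/47)s - 3/47)(47s^3 - 376s + 1504) + (0)
Last nonzero remainder: 47s^3 - 376s + 1504. Dividing through by 47 gives the monic gcd s^3 - 8s + 32.
Cancel s^3 - 8s + 32 from numerator and denominator to get the reduced form.

(-s^2 + 4s - 26)/(s + 3)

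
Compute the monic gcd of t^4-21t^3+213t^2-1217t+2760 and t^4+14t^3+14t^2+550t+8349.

t^2-8t+69

By polynomial division,
  t^4-21t^3+213t^2-1217t+2760 = (t^4+14t^3+14t^2+550t+8349) + (-35t^3+199t^2-1767t-5589)
  t^4+14t^3+14t^2+550t+8349 = (-(1/35)t-689/1225)(-35t^3+199t^2-1767t-5589) + ((92416/1225)t^2-(739328/1225)t+6376704/1225)
  -35t^3+199t^2-1767t-5589 = (-(42875/92416)t-99225/92416)((92416/1225)t^2-(739328/1225)t+6376704/1225) + (0)
Last nonzero remainder: (92416/1225)t^2-(739328/1225)t+6376704/1225. Dividing through by 92416/1225 gives the monic gcd t^2-8t+69.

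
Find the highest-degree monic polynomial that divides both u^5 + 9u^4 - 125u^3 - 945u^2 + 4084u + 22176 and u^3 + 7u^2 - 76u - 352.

Apply the Euclidean algorithm:
  u^5 + 9u^4 - 125u^3 - 945u^2 + 4084u + 22176 = (u^2 + 2u - 63)(u^3 + 7u^2 - 76u - 352) + (0)
The last nonzero remainder u^3 + 7u^2 - 76u - 352 is already monic.

u^3 + 7u^2 - 76u - 352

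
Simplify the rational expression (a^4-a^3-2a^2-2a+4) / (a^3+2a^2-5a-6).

Euclidean algorithm in ℚ[a]:
  a^4-a^3-2a^2-2a+4 = (a-3)(a^3+2a^2-5a-6) + (9a^2-11a-14)
  a^3+2a^2-5a-6 = ((1/9)a+29/81)(9a^2-11a-14) + ((40/81)a-80/81)
  9a^2-11a-14 = ((729/40)a+567/40)((40/81)a-80/81) + (0)
Last nonzero remainder: (40/81)a-80/81. Dividing through by 40/81 gives the monic gcd a-2.
Cancel a-2 from numerator and denominator to get the reduced form.

(a^3+a^2-2)/(a^2+4a+3)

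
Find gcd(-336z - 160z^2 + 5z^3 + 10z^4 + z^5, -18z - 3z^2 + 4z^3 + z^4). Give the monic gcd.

3z + z^2

Apply the Euclidean algorithm:
  z^5 + 10z^4 + 5z^3 - 160z^2 - 336z = (z + 6)(z^4 + 4z^3 - 3z^2 - 18z) + (-16z^3 - 124z^2 - 228z)
  z^4 + 4z^3 - 3z^2 - 18z = (-(1/16)z + 15/64)(-16z^3 - 124z^2 - 228z) + ((189/16)z^2 + (567/16)z)
  -16z^3 - 124z^2 - 228z = (-(256/189)z - 1216/189)((189/16)z^2 + (567/16)z) + (0)
Last nonzero remainder: (189/16)z^2 + (567/16)z. Dividing through by 189/16 gives the monic gcd z^2 + 3z.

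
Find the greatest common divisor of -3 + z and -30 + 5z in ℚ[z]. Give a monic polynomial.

Repeated division with remainder:
  z - 3 = (1/5)(5z - 30) + (3)
  5z - 30 = ((5/3)z - 10)(3) + (0)
The last nonzero remainder is the constant 3, so the polynomials are coprime and gcd = 1.

1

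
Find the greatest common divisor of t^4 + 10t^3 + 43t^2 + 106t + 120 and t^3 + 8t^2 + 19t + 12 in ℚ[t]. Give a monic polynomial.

t^2 + 7t + 12

Repeated division with remainder:
  t^4 + 10t^3 + 43t^2 + 106t + 120 = (t + 2)(t^3 + 8t^2 + 19t + 12) + (8t^2 + 56t + 96)
  t^3 + 8t^2 + 19t + 12 = ((1/8)t + 1/8)(8t^2 + 56t + 96) + (0)
Last nonzero remainder: 8t^2 + 56t + 96. Dividing through by 8 gives the monic gcd t^2 + 7t + 12.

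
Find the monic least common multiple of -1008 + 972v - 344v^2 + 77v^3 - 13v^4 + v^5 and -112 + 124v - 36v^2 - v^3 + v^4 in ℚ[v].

14112 - 18648v + 8668v^2 - 1826v^3 + 223v^4 - 2v^5 - 8v^6 + v^7

Repeated division with remainder:
  v^5 - 13v^4 + 77v^3 - 344v^2 + 972v - 1008 = (v - 12)(v^4 - v^3 - 36v^2 + 124v - 112) + (101v^3 - 900v^2 + 2572v - 2352)
  v^4 - v^3 - 36v^2 + 124v - 112 = ((1/101)v + 799/10201)(101v^3 - 900v^2 + 2572v - 2352) + ((92092/10201)v^2 - (552552/10201)v + 736736/10201)
  101v^3 - 900v^2 + 2572v - 2352 = ((1030301/92092)v - 214221/6578)((92092/10201)v^2 - (552552/10201)v + 736736/10201) + (0)
Last nonzero remainder: (92092/10201)v^2 - (552552/10201)v + 736736/10201. Dividing through by 92092/10201 gives the monic gcd v^2 - 6v + 8.
Then lcm(f, g) = f·g / gcd(f, g); expanding and making the result monic gives the answer.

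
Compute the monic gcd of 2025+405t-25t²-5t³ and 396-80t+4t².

-9+t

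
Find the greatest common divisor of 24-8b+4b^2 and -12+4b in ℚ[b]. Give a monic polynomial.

Apply the Euclidean algorithm:
  4b^2-8b+24 = (b+1)(4b-12) + (36)
  4b-12 = ((1/9)b-1/3)(36) + (0)
The last nonzero remainder is the constant 36, so the polynomials are coprime and gcd = 1.

1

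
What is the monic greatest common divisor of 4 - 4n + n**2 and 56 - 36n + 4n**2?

By polynomial division,
  n**2 - 4n + 4 = (1/4)(4n**2 - 36n + 56) + (5n - 10)
  4n**2 - 36n + 56 = ((4/5)n - 28/5)(5n - 10) + (0)
Last nonzero remainder: 5n - 10. Dividing through by 5 gives the monic gcd n - 2.

-2 + n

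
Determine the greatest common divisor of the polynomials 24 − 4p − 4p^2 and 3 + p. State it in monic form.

By polynomial division,
  −4p^2 − 4p + 24 = (−4p + 8)(p + 3) + (0)
The last nonzero remainder p + 3 is already monic.

3 + p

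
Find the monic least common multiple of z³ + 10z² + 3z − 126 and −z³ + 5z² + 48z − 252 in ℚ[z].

z⁵ − 2z⁴ − 81z³ + 198z² + 1620z − 4536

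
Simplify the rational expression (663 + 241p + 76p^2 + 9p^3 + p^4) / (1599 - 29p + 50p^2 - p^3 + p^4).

(17 + 4p + p^2)/(41 - 6p + p^2)

Euclidean algorithm in ℚ[p]:
  p^4 + 9p^3 + 76p^2 + 241p + 663 = (p^4 - p^3 + 50p^2 - 29p + 1599) + (10p^3 + 26p^2 + 270p - 936)
  p^4 - p^3 + 50p^2 - 29p + 1599 = ((1/10)p - 9/25)(10p^3 + 26p^2 + 270p - 936) + ((809/25)p^2 + (809/5)p + 31551/25)
  10p^3 + 26p^2 + 270p - 936 = ((250/809)p - 600/809)((809/25)p^2 + (809/5)p + 31551/25) + (0)
Last nonzero remainder: (809/25)p^2 + (809/5)p + 31551/25. Dividing through by 809/25 gives the monic gcd p^2 + 5p + 39.
Cancel p^2 + 5p + 39 from numerator and denominator to get the reduced form.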